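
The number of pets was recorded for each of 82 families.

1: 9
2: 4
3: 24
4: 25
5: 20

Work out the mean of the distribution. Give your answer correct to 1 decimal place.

3.5

Values: 1, 2, 3, 4, 5
Σfx = 9×1 + 4×2 + 24×3 + 25×4 + 20×5 = 289
n = Σf = 82
Mean = 289 / 82 = 3.5244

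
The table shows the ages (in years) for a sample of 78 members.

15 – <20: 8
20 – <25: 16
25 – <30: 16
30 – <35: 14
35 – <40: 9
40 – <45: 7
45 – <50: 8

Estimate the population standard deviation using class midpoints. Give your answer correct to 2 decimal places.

Midpoints: 17.5, 22.5, 27.5, 32.5, 37.5, 42.5, 47.5
n = 78, Σfm = 2410, mean = 30.8974
Σfm² = 80787.5
Σf(m − x̄)² = Σfm² − (Σfm)²/n = 80787.5 − 2410²/78 = 6324.6795
Population variance = 6324.6795 / 78 = 81.0856
Standard deviation = √81.0856 = 9.0048

9.00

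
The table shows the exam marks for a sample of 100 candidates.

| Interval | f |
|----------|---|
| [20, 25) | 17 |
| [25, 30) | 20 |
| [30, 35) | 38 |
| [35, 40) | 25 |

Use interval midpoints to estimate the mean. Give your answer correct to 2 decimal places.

31.05

Midpoints: 22.5, 27.5, 32.5, 37.5
Σfm = 17×22.5 + 20×27.5 + 38×32.5 + 25×37.5 = 3105
n = Σf = 100
Mean = 3105 / 100 = 31.0500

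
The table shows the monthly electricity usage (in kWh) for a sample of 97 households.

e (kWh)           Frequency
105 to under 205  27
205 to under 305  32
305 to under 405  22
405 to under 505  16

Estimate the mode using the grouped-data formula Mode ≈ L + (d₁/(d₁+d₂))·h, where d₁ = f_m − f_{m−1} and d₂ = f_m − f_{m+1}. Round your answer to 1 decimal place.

238.3

Modal class: 205 to under 305 (highest frequency 32).
d₁ = 32 − 27 = 5, d₂ = 32 − 22 = 10
Mode ≈ 205 + (5/(5+10)) × 100 = 205 + 33.3333 = 238.3333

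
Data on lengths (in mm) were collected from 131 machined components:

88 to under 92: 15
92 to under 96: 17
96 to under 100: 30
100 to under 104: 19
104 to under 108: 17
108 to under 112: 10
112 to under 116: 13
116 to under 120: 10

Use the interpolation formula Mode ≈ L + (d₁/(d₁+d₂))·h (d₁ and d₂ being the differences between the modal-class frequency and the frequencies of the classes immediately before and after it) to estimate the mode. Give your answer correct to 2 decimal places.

Modal class: 96 to under 100 (highest frequency 30).
d₁ = 30 − 17 = 13, d₂ = 30 − 19 = 11
Mode ≈ 96 + (13/(13+11)) × 4 = 96 + 2.1667 = 98.1667

98.17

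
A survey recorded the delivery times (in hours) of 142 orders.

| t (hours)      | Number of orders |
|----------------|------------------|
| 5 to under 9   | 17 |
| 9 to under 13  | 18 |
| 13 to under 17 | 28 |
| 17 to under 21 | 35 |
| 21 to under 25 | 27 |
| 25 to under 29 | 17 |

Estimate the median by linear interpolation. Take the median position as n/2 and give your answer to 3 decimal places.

17.914

Cumulative frequencies: 17, 35, 63, 98, 125, 142
n = 142; position = n/2 = 71.
This falls in the class 17 to under 21: L = 17, F = 63, f = 35, h = 4.
Median ≈ 17 + ((71 − 63) / 35) × 4 = 17.9143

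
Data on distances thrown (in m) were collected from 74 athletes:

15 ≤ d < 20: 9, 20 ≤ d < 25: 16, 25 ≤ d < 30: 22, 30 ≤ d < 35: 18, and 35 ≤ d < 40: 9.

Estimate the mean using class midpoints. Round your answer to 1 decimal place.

27.6

Midpoints: 17.5, 22.5, 27.5, 32.5, 37.5
Σfm = 9×17.5 + 16×22.5 + 22×27.5 + 18×32.5 + 9×37.5 = 2045
n = Σf = 74
Mean = 2045 / 74 = 27.6351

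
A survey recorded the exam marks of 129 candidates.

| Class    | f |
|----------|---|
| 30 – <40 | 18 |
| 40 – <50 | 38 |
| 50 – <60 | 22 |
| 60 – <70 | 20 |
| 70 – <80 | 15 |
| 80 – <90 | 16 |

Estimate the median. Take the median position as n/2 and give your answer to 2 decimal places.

Cumulative frequencies: 18, 56, 78, 98, 113, 129
n = 129; position = n/2 = 64.5.
This falls in the class 50 – <60: L = 50, F = 56, f = 22, h = 10.
Median ≈ 50 + ((64.5 − 56) / 22) × 10 = 53.8636

53.86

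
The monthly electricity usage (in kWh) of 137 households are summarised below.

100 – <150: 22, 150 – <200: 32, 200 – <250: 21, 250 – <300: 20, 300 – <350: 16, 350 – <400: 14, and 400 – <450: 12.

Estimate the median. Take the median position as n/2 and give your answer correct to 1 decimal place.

234.5

Cumulative frequencies: 22, 54, 75, 95, 111, 125, 137
n = 137; position = n/2 = 68.5.
This falls in the class 200 – <250: L = 200, F = 54, f = 21, h = 50.
Median ≈ 200 + ((68.5 − 54) / 21) × 50 = 234.5238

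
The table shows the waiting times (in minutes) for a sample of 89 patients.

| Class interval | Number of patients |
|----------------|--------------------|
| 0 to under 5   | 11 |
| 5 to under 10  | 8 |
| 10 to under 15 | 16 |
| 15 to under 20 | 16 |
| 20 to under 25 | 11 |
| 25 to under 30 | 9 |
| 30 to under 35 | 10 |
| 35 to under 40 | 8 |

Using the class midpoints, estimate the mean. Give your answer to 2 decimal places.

18.96

Midpoints: 2.5, 7.5, 12.5, 17.5, 22.5, 27.5, 32.5, 37.5
Σfm = 11×2.5 + 8×7.5 + 16×12.5 + 16×17.5 + 11×22.5 + 9×27.5 + 10×32.5 + 8×37.5 = 1687.5
n = Σf = 89
Mean = 1687.5 / 89 = 18.9607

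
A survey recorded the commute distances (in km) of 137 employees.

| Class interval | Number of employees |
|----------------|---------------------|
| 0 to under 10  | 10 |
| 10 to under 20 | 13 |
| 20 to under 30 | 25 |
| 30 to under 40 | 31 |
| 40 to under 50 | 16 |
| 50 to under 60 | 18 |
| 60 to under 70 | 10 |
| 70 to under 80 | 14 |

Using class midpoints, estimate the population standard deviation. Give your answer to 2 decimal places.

19.95

Midpoints: 5, 15, 25, 35, 45, 55, 65, 75
n = 137, Σfm = 5365, mean = 39.1606
Σfm² = 264625
Σf(m − x̄)² = Σfm² − (Σfm)²/n = 264625 − 5365²/137 = 54528.4672
Population variance = 54528.4672 / 137 = 398.0180
Standard deviation = √398.0180 = 19.9504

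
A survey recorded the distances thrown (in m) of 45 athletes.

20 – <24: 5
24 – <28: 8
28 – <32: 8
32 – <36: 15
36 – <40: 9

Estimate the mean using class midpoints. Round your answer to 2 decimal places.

31.33

Midpoints: 22, 26, 30, 34, 38
Σfm = 5×22 + 8×26 + 8×30 + 15×34 + 9×38 = 1410
n = Σf = 45
Mean = 1410 / 45 = 31.3333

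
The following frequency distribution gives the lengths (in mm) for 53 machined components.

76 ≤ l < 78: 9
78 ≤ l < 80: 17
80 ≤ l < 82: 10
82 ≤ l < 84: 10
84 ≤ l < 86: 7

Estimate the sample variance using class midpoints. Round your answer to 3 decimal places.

Midpoints: 77, 79, 81, 83, 85
n = 53, Σfm = 4271, mean = 80.5849
Σfm² = 344533
Σf(m − x̄)² = Σfm² − (Σfm)²/n = 344533 − 4271²/53 = 354.8679
Sample variance = 354.8679 / 52 = 6.8244

6.824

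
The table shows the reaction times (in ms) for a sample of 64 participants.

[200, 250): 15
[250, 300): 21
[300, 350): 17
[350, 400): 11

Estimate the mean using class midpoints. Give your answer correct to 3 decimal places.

Midpoints: 225, 275, 325, 375
Σfm = 15×225 + 21×275 + 17×325 + 11×375 = 18800
n = Σf = 64
Mean = 18800 / 64 = 293.7500

293.750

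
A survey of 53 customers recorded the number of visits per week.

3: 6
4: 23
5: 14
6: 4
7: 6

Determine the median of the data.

4

Cumulative frequencies: 6, 29, 43, 47, 53
n = 53, so the median is the value in position (n+1)/2 = 27.
Position 27 falls at value 4.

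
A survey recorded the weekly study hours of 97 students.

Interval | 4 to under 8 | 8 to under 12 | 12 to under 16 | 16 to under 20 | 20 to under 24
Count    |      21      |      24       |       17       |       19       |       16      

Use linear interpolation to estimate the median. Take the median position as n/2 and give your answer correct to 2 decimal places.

12.82

Cumulative frequencies: 21, 45, 62, 81, 97
n = 97; position = n/2 = 48.5.
This falls in the class 12 to under 16: L = 12, F = 45, f = 17, h = 4.
Median ≈ 12 + ((48.5 − 45) / 17) × 4 = 12.8235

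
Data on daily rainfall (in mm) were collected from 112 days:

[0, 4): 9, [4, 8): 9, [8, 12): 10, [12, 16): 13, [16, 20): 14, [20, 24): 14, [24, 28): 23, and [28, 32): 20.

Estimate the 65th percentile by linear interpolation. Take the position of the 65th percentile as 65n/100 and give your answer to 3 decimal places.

24.661

Cumulative frequencies: 9, 18, 28, 41, 55, 69, 92, 112
n = 112; position = 65n/100 = 72.8.
This falls in the class [24, 28): L = 24, F = 69, f = 23, h = 4.
65th percentile ≈ 24 + ((72.8 − 69) / 23) × 4 = 24.6609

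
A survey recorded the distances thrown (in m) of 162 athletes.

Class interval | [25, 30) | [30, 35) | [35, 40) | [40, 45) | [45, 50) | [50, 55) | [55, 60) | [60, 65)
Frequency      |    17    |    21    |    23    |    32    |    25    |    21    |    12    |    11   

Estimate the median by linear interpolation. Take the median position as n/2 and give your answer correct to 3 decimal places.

43.125

Cumulative frequencies: 17, 38, 61, 93, 118, 139, 151, 162
n = 162; position = n/2 = 81.
This falls in the class [40, 45): L = 40, F = 61, f = 32, h = 5.
Median ≈ 40 + ((81 − 61) / 32) × 5 = 43.1250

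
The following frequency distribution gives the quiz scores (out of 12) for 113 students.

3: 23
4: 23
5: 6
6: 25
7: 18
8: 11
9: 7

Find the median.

Cumulative frequencies: 23, 46, 52, 77, 95, 106, 113
n = 113, so the median is the value in position (n+1)/2 = 57.
Position 57 falls at value 6.

6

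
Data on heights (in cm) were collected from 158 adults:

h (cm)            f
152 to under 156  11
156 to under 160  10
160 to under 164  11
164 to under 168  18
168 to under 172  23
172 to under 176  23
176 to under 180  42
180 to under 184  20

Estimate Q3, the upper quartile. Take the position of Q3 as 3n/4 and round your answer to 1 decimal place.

Cumulative frequencies: 11, 21, 32, 50, 73, 96, 138, 158
n = 158; position = 3n/4 = 118.5.
This falls in the class 176 to under 180: L = 176, F = 96, f = 42, h = 4.
Upper quartile ≈ 176 + ((118.5 − 96) / 42) × 4 = 178.1429

178.1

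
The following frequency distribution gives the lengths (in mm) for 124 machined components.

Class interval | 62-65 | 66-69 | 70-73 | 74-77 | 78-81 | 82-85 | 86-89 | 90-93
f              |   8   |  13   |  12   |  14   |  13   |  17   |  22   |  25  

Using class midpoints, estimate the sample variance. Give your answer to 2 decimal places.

82.10

Midpoints: 63.5, 67.5, 71.5, 75.5, 79.5, 83.5, 87.5, 91.5
n = 124, Σfm = 9966, mean = 80.3710
Σfm² = 811075
Σf(m − x̄)² = Σfm² − (Σfm)²/n = 811075 − 9966²/124 = 10097.9355
Sample variance = 10097.9355 / 123 = 82.0970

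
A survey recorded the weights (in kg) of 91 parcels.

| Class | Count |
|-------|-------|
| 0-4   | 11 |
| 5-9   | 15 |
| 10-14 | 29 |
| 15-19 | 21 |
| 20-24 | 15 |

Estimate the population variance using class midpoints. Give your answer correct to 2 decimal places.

Midpoints: 2, 7, 12, 17, 22
n = 91, Σfm = 1162, mean = 12.7692
Σfm² = 18284
Σf(m − x̄)² = Σfm² − (Σfm)²/n = 18284 − 1162²/91 = 3446.1538
Population variance = 3446.1538 / 91 = 37.8698

37.87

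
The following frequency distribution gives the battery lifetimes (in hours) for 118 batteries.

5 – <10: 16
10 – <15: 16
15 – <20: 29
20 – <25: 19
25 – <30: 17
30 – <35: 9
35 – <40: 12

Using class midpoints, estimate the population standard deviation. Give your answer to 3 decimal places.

Midpoints: 7.5, 12.5, 17.5, 22.5, 27.5, 32.5, 37.5
n = 118, Σfm = 2465, mean = 20.8898
Σfm² = 61137.5
Σf(m − x̄)² = Σfm² − (Σfm)²/n = 61137.5 − 2465²/118 = 9644.0678
Population variance = 9644.0678 / 118 = 81.7294
Standard deviation = √81.7294 = 9.0404

9.040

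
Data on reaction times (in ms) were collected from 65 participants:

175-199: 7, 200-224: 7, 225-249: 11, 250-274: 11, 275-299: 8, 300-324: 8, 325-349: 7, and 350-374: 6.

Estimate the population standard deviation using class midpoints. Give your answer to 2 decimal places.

53.07

Midpoints: 187, 212, 237, 262, 287, 312, 337, 362
n = 65, Σfm = 17605, mean = 270.8462
Σfm² = 4951285
Σf(m − x̄)² = Σfm² − (Σfm)²/n = 4951285 − 17605²/65 = 183038.4615
Population variance = 183038.4615 / 65 = 2815.9763
Standard deviation = √2815.9763 = 53.0658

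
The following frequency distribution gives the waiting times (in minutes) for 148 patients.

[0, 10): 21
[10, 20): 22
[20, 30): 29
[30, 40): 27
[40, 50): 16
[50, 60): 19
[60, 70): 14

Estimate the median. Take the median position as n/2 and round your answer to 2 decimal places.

30.74

Cumulative frequencies: 21, 43, 72, 99, 115, 134, 148
n = 148; position = n/2 = 74.
This falls in the class [30, 40): L = 30, F = 72, f = 27, h = 10.
Median ≈ 30 + ((74 − 72) / 27) × 10 = 30.7407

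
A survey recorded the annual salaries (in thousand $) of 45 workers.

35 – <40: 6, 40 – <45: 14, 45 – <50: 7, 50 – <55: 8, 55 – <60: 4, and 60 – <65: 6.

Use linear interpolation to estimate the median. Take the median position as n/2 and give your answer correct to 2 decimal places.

46.79

Cumulative frequencies: 6, 20, 27, 35, 39, 45
n = 45; position = n/2 = 22.5.
This falls in the class 45 – <50: L = 45, F = 20, f = 7, h = 5.
Median ≈ 45 + ((22.5 − 20) / 7) × 5 = 46.7857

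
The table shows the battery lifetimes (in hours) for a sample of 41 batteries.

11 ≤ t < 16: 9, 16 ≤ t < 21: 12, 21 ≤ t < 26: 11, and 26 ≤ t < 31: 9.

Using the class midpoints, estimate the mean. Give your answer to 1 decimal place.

Midpoints: 13.5, 18.5, 23.5, 28.5
Σfm = 9×13.5 + 12×18.5 + 11×23.5 + 9×28.5 = 858.5
n = Σf = 41
Mean = 858.5 / 41 = 20.9390

20.9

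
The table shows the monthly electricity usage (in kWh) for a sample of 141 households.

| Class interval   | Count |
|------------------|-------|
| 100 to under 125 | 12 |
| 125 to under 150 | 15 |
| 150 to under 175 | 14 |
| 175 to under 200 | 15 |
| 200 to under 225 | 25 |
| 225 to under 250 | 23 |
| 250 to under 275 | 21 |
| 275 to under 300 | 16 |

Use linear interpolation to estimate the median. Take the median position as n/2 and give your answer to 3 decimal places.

Cumulative frequencies: 12, 27, 41, 56, 81, 104, 125, 141
n = 141; position = n/2 = 70.5.
This falls in the class 200 to under 225: L = 200, F = 56, f = 25, h = 25.
Median ≈ 200 + ((70.5 − 56) / 25) × 25 = 214.5000

214.500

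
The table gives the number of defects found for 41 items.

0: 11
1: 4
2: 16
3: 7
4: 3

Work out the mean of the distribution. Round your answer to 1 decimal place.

Values: 0, 1, 2, 3, 4
Σfx = 11×0 + 4×1 + 16×2 + 7×3 + 3×4 = 69
n = Σf = 41
Mean = 69 / 41 = 1.6829

1.7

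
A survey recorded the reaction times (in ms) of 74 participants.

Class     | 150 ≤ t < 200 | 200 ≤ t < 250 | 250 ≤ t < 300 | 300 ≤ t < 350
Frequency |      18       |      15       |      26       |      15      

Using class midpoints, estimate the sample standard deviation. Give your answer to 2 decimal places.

53.79

Midpoints: 175, 225, 275, 325
n = 74, Σfm = 18550, mean = 250.6757
Σfm² = 4861250
Σf(m − x̄)² = Σfm² − (Σfm)²/n = 4861250 − 18550²/74 = 211216.2162
Sample variance = 211216.2162 / 73 = 2893.3728
Standard deviation = √2893.3728 = 53.7901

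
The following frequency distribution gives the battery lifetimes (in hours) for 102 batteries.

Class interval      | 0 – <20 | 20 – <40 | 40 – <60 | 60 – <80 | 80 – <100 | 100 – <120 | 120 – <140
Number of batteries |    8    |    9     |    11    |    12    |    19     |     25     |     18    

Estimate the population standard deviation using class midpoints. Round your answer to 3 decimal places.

Midpoints: 10, 30, 50, 70, 90, 110, 130
n = 102, Σfm = 8540, mean = 83.7255
Σfm² = 855800
Σf(m − x̄)² = Σfm² − (Σfm)²/n = 855800 − 8540²/102 = 140784.3137
Population variance = 140784.3137 / 102 = 1380.2384
Standard deviation = √1380.2384 = 37.1516

37.152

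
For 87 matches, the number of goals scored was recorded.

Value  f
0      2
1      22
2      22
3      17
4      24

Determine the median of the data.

Cumulative frequencies: 2, 24, 46, 63, 87
n = 87, so the median is the value in position (n+1)/2 = 44.
Position 44 falls at value 2.

2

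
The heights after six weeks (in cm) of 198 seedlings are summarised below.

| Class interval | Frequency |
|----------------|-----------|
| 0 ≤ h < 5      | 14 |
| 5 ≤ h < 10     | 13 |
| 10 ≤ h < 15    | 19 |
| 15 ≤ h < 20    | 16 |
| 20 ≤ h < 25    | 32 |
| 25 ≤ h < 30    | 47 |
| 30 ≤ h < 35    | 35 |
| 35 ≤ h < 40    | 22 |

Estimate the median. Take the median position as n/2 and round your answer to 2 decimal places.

25.53

Cumulative frequencies: 14, 27, 46, 62, 94, 141, 176, 198
n = 198; position = n/2 = 99.
This falls in the class 25 ≤ h < 30: L = 25, F = 94, f = 47, h = 5.
Median ≈ 25 + ((99 − 94) / 47) × 5 = 25.5319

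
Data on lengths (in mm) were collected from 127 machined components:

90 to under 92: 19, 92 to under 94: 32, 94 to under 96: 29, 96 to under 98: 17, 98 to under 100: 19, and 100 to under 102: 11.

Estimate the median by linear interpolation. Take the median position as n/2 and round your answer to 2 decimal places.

Cumulative frequencies: 19, 51, 80, 97, 116, 127
n = 127; position = n/2 = 63.5.
This falls in the class 94 to under 96: L = 94, F = 51, f = 29, h = 2.
Median ≈ 94 + ((63.5 − 51) / 29) × 2 = 94.8621

94.86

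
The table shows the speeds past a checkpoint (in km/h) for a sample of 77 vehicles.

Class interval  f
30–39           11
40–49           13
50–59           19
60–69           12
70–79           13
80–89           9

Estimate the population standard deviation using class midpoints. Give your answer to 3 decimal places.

15.721

Midpoints: 34.5, 44.5, 54.5, 64.5, 74.5, 84.5
n = 77, Σfm = 4496.5, mean = 58.3961
Σfm² = 281609.25
Σf(m − x̄)² = Σfm² − (Σfm)²/n = 281609.25 − 4496.5²/77 = 19031.1688
Population variance = 19031.1688 / 77 = 247.1580
Standard deviation = √247.1580 = 15.7213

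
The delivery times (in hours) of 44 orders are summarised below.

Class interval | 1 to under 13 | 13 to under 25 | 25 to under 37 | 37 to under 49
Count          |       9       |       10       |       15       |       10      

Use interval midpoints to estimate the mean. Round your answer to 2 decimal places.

Midpoints: 7, 19, 31, 43
Σfm = 9×7 + 10×19 + 15×31 + 10×43 = 1148
n = Σf = 44
Mean = 1148 / 44 = 26.0909

26.09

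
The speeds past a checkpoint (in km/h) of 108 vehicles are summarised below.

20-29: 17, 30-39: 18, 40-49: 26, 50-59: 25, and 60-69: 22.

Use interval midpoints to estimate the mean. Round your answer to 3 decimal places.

46.074

Midpoints: 24.5, 34.5, 44.5, 54.5, 64.5
Σfm = 17×24.5 + 18×34.5 + 26×44.5 + 25×54.5 + 22×64.5 = 4976
n = Σf = 108
Mean = 4976 / 108 = 46.0741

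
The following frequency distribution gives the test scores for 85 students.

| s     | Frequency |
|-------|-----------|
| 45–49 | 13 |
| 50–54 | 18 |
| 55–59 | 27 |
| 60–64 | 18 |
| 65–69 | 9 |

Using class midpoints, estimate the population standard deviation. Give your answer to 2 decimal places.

Midpoints: 47, 52, 57, 62, 67
n = 85, Σfm = 4805, mean = 56.5294
Σfm² = 274705
Σf(m − x̄)² = Σfm² − (Σfm)²/n = 274705 − 4805²/85 = 3081.1765
Population variance = 3081.1765 / 85 = 36.2491
Standard deviation = √36.2491 = 6.0207

6.02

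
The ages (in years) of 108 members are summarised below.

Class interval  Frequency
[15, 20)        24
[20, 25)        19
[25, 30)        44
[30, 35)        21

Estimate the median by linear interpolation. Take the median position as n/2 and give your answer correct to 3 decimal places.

Cumulative frequencies: 24, 43, 87, 108
n = 108; position = n/2 = 54.
This falls in the class [25, 30): L = 25, F = 43, f = 44, h = 5.
Median ≈ 25 + ((54 − 43) / 44) × 5 = 26.2500

26.250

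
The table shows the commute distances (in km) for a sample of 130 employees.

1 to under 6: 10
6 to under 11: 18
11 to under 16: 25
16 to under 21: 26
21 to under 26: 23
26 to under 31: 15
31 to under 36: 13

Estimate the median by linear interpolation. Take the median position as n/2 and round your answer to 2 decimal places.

Cumulative frequencies: 10, 28, 53, 79, 102, 117, 130
n = 130; position = n/2 = 65.
This falls in the class 16 to under 21: L = 16, F = 53, f = 26, h = 5.
Median ≈ 16 + ((65 − 53) / 26) × 5 = 18.3077

18.31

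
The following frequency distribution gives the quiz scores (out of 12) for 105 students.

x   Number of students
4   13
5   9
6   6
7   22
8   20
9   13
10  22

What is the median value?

8

Cumulative frequencies: 13, 22, 28, 50, 70, 83, 105
n = 105, so the median is the value in position (n+1)/2 = 53.
Position 53 falls at value 8.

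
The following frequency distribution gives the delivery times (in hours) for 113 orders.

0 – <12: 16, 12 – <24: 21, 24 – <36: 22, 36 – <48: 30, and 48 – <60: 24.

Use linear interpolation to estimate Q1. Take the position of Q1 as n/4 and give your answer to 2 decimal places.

19.00

Cumulative frequencies: 16, 37, 59, 89, 113
n = 113; position = n/4 = 28.25.
This falls in the class 12 – <24: L = 12, F = 16, f = 21, h = 12.
Lower quartile ≈ 12 + ((28.25 − 16) / 21) × 12 = 19.0000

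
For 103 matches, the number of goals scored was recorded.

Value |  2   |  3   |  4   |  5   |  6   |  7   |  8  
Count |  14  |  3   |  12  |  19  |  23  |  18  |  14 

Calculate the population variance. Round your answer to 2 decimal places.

Values: 2, 3, 4, 5, 6, 7, 8
n = 103, Σfx = 556, mean = 5.3981
Σfx² = 3356
Σf(x − x̄)² = Σfx² − (Σfx)²/n = 3356 − 556²/103 = 354.6796
Population variance = 354.6796 / 103 = 3.4435

3.44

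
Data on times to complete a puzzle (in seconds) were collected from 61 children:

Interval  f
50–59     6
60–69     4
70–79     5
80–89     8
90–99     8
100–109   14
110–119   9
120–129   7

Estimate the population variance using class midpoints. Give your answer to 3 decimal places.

447.514

Midpoints: 54.5, 64.5, 74.5, 84.5, 94.5, 104.5, 114.5, 124.5
n = 61, Σfm = 5754.5, mean = 94.3361
Σfm² = 570155.25
Σf(m − x̄)² = Σfm² − (Σfm)²/n = 570155.25 − 5754.5²/61 = 27298.3607
Population variance = 27298.3607 / 61 = 447.5141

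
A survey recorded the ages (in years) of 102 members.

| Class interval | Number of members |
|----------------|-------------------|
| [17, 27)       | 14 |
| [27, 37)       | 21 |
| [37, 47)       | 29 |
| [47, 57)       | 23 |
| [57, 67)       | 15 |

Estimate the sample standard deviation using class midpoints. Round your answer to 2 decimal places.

Midpoints: 22, 32, 42, 52, 62
n = 102, Σfm = 4324, mean = 42.3922
Σfm² = 199288
Σf(m − x̄)² = Σfm² − (Σfm)²/n = 199288 − 4324²/102 = 15984.3137
Sample variance = 15984.3137 / 101 = 158.2605
Standard deviation = √158.2605 = 12.5802

12.58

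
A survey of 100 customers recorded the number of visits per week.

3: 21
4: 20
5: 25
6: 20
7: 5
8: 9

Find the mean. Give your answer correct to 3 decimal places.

4.950

Values: 3, 4, 5, 6, 7, 8
Σfx = 21×3 + 20×4 + 25×5 + 20×6 + 5×7 + 9×8 = 495
n = Σf = 100
Mean = 495 / 100 = 4.9500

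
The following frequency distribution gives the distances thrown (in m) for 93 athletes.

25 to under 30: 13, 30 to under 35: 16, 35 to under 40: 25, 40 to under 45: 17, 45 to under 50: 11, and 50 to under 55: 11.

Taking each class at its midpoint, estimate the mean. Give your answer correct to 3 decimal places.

39.113

Midpoints: 27.5, 32.5, 37.5, 42.5, 47.5, 52.5
Σfm = 13×27.5 + 16×32.5 + 25×37.5 + 17×42.5 + 11×47.5 + 11×52.5 = 3637.5
n = Σf = 93
Mean = 3637.5 / 93 = 39.1129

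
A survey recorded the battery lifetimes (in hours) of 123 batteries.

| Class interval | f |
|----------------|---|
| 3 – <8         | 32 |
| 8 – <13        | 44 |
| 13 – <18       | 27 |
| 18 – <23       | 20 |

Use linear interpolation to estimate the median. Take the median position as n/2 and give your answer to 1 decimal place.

Cumulative frequencies: 32, 76, 103, 123
n = 123; position = n/2 = 61.5.
This falls in the class 8 – <13: L = 8, F = 32, f = 44, h = 5.
Median ≈ 8 + ((61.5 − 32) / 44) × 5 = 11.3523

11.4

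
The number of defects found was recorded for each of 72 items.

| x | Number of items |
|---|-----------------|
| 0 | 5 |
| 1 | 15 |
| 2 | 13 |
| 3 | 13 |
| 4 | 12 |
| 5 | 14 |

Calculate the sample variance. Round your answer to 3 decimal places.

Values: 0, 1, 2, 3, 4, 5
n = 72, Σfx = 198, mean = 2.7500
Σfx² = 726
Σf(x − x̄)² = Σfx² − (Σfx)²/n = 726 − 198²/72 = 181.5000
Sample variance = 181.5000 / 71 = 2.5563

2.556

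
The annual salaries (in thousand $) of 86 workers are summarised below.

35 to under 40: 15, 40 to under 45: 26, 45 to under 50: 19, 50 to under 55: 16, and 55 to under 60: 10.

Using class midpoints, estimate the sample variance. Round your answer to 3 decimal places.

40.397

Midpoints: 37.5, 42.5, 47.5, 52.5, 57.5
n = 86, Σfm = 3985, mean = 46.3372
Σfm² = 188087.5
Σf(m − x̄)² = Σfm² − (Σfm)²/n = 188087.5 − 3985²/86 = 3433.7209
Sample variance = 3433.7209 / 85 = 40.3967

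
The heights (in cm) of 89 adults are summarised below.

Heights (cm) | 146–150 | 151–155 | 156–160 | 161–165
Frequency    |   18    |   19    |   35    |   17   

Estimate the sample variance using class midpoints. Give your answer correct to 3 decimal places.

26.073

Midpoints: 148, 153, 158, 163
n = 89, Σfm = 13872, mean = 155.8652
Σfm² = 2164456
Σf(m − x̄)² = Σfm² − (Σfm)²/n = 2164456 − 13872²/89 = 2294.3820
Sample variance = 2294.3820 / 88 = 26.0725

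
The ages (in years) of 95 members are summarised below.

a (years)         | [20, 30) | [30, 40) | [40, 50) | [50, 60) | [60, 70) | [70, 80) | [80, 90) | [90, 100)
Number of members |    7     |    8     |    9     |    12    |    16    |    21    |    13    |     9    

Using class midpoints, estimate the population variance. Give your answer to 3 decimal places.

405.607

Midpoints: 25, 35, 45, 55, 65, 75, 85, 95
n = 95, Σfm = 6095, mean = 64.1579
Σfm² = 429575
Σf(m − x̄)² = Σfm² − (Σfm)²/n = 429575 − 6095²/95 = 38532.6316
Population variance = 38532.6316 / 95 = 405.6066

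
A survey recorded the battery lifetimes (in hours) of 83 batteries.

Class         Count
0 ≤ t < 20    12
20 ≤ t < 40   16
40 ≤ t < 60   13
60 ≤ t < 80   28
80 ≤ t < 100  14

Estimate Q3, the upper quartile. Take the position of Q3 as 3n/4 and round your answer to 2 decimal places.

75.18

Cumulative frequencies: 12, 28, 41, 69, 83
n = 83; position = 3n/4 = 62.25.
This falls in the class 60 ≤ t < 80: L = 60, F = 41, f = 28, h = 20.
Upper quartile ≈ 60 + ((62.25 − 41) / 28) × 20 = 75.1786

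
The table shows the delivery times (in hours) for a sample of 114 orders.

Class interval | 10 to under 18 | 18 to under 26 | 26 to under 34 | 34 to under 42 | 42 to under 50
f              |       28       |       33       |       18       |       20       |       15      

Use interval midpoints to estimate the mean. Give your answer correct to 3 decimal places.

Midpoints: 14, 22, 30, 38, 46
Σfm = 28×14 + 33×22 + 18×30 + 20×38 + 15×46 = 3108
n = Σf = 114
Mean = 3108 / 114 = 27.2632

27.263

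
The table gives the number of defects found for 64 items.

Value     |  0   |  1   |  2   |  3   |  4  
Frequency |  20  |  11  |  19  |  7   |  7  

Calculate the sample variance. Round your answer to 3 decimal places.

1.777

Values: 0, 1, 2, 3, 4
n = 64, Σfx = 98, mean = 1.5312
Σfx² = 262
Σf(x − x̄)² = Σfx² − (Σfx)²/n = 262 − 98²/64 = 111.9375
Sample variance = 111.9375 / 63 = 1.7768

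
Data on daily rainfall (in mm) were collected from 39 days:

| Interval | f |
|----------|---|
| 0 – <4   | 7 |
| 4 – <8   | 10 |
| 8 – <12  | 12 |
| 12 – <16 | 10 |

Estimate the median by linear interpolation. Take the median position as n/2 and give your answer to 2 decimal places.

8.83

Cumulative frequencies: 7, 17, 29, 39
n = 39; position = n/2 = 19.5.
This falls in the class 8 – <12: L = 8, F = 17, f = 12, h = 4.
Median ≈ 8 + ((19.5 − 17) / 12) × 4 = 8.8333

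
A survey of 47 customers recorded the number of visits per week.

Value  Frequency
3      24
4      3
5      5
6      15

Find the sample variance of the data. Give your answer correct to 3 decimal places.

Values: 3, 4, 5, 6
n = 47, Σfx = 199, mean = 4.2340
Σfx² = 929
Σf(x − x̄)² = Σfx² − (Σfx)²/n = 929 − 199²/47 = 86.4255
Sample variance = 86.4255 / 46 = 1.8788

1.879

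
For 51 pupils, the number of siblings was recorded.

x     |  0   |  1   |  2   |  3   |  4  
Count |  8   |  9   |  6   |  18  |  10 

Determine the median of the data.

3

Cumulative frequencies: 8, 17, 23, 41, 51
n = 51, so the median is the value in position (n+1)/2 = 26.
Position 26 falls at value 3.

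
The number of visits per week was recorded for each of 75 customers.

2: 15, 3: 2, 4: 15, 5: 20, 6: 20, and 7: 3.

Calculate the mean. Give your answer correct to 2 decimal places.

Values: 2, 3, 4, 5, 6, 7
Σfx = 15×2 + 2×3 + 15×4 + 20×5 + 20×6 + 3×7 = 337
n = Σf = 75
Mean = 337 / 75 = 4.4933

4.49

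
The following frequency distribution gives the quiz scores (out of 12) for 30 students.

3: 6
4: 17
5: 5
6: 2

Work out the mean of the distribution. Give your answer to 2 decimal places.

Values: 3, 4, 5, 6
Σfx = 6×3 + 17×4 + 5×5 + 2×6 = 123
n = Σf = 30
Mean = 123 / 30 = 4.1000

4.10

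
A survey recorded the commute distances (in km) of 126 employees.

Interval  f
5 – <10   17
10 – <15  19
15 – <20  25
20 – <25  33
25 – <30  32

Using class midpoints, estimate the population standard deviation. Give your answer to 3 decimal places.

6.794

Midpoints: 7.5, 12.5, 17.5, 22.5, 27.5
n = 126, Σfm = 2425, mean = 19.2460
Σfm² = 52487.5
Σf(m − x̄)² = Σfm² − (Σfm)²/n = 52487.5 − 2425²/126 = 5815.8730
Population variance = 5815.8730 / 126 = 46.1577
Standard deviation = √46.1577 = 6.7939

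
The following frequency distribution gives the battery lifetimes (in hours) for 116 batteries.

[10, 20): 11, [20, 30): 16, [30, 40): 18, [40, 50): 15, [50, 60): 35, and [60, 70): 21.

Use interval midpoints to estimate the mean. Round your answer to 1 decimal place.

44.5

Midpoints: 15, 25, 35, 45, 55, 65
Σfm = 11×15 + 16×25 + 18×35 + 15×45 + 35×55 + 21×65 = 5160
n = Σf = 116
Mean = 5160 / 116 = 44.4828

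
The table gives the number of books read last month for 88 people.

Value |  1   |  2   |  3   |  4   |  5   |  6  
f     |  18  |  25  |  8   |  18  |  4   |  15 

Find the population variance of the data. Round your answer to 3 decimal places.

Values: 1, 2, 3, 4, 5, 6
n = 88, Σfx = 274, mean = 3.1136
Σfx² = 1118
Σf(x − x̄)² = Σfx² − (Σfx)²/n = 1118 − 274²/88 = 264.8636
Population variance = 264.8636 / 88 = 3.0098

3.010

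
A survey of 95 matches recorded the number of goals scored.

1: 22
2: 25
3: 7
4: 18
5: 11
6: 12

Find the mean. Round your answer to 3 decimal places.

3.074

Values: 1, 2, 3, 4, 5, 6
Σfx = 22×1 + 25×2 + 7×3 + 18×4 + 11×5 + 12×6 = 292
n = Σf = 95
Mean = 292 / 95 = 3.0737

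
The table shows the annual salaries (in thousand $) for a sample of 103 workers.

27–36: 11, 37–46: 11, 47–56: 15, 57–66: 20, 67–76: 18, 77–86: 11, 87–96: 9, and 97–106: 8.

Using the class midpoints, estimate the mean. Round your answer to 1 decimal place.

64.3

Midpoints: 31.5, 41.5, 51.5, 61.5, 71.5, 81.5, 91.5, 101.5
Σfm = 11×31.5 + 11×41.5 + 15×51.5 + 20×61.5 + 18×71.5 + 11×81.5 + 9×91.5 + 8×101.5 = 6624.5
n = Σf = 103
Mean = 6624.5 / 103 = 64.3155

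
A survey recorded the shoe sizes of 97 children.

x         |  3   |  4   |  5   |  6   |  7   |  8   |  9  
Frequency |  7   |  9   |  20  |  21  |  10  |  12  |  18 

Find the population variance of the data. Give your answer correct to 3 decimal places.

3.405

Values: 3, 4, 5, 6, 7, 8, 9
n = 97, Σfx = 611, mean = 6.2990
Σfx² = 4179
Σf(x − x̄)² = Σfx² − (Σfx)²/n = 4179 − 611²/97 = 330.3299
Population variance = 330.3299 / 97 = 3.4055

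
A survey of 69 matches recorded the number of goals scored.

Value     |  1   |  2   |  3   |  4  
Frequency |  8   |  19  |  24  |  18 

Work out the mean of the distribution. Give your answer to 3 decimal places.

Values: 1, 2, 3, 4
Σfx = 8×1 + 19×2 + 24×3 + 18×4 = 190
n = Σf = 69
Mean = 190 / 69 = 2.7536

2.754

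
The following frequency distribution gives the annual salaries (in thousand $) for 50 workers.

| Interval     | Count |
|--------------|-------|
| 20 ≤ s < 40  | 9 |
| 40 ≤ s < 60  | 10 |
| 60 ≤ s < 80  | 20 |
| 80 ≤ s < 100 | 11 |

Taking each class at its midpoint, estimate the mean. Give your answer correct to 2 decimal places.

63.20

Midpoints: 30, 50, 70, 90
Σfm = 9×30 + 10×50 + 20×70 + 11×90 = 3160
n = Σf = 50
Mean = 3160 / 50 = 63.2000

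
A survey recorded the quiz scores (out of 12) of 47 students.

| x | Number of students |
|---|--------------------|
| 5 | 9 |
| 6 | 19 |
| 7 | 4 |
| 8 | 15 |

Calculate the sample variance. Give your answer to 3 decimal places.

1.298

Values: 5, 6, 7, 8
n = 47, Σfx = 307, mean = 6.5319
Σfx² = 2065
Σf(x − x̄)² = Σfx² − (Σfx)²/n = 2065 − 307²/47 = 59.7021
Sample variance = 59.7021 / 46 = 1.2979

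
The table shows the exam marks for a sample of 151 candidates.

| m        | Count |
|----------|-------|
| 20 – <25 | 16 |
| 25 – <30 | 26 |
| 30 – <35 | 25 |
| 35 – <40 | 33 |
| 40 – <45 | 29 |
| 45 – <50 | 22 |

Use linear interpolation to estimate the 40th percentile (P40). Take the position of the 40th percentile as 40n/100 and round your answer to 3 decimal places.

Cumulative frequencies: 16, 42, 67, 100, 129, 151
n = 151; position = 40n/100 = 60.4.
This falls in the class 30 – <35: L = 30, F = 42, f = 25, h = 5.
40th percentile ≈ 30 + ((60.4 − 42) / 25) × 5 = 33.6800

33.680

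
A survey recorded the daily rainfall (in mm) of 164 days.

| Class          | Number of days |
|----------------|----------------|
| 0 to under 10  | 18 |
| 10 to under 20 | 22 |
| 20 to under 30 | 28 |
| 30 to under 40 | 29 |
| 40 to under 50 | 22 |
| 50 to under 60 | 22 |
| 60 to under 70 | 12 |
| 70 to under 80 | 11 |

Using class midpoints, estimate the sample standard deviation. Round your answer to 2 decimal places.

Midpoints: 5, 15, 25, 35, 45, 55, 65, 75
n = 164, Σfm = 5940, mean = 36.2195
Σfm² = 282100
Σf(m − x̄)² = Σfm² − (Σfm)²/n = 282100 − 5940²/164 = 66956.0976
Sample variance = 66956.0976 / 163 = 410.7736
Standard deviation = √410.7736 = 20.2676

20.27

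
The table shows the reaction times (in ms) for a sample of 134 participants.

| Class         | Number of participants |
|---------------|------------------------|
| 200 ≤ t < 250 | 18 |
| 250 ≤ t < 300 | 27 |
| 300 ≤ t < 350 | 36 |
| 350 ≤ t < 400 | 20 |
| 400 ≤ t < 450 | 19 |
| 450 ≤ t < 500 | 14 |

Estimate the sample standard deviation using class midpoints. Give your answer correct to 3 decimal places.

76.432

Midpoints: 225, 275, 325, 375, 425, 475
n = 134, Σfm = 45400, mean = 338.8060
Σfm² = 16158750
Σf(m − x̄)² = Σfm² − (Σfm)²/n = 16158750 − 45400²/134 = 776958.9552
Sample variance = 776958.9552 / 133 = 5841.7967
Standard deviation = √5841.7967 = 76.4316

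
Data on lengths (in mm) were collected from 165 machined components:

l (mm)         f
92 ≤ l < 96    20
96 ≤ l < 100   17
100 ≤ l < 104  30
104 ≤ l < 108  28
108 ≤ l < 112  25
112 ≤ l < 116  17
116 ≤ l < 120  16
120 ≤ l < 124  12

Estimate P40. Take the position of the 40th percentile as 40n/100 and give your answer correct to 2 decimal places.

103.87

Cumulative frequencies: 20, 37, 67, 95, 120, 137, 153, 165
n = 165; position = 40n/100 = 66.
This falls in the class 100 ≤ l < 104: L = 100, F = 37, f = 30, h = 4.
40th percentile ≈ 100 + ((66 − 37) / 30) × 4 = 103.8667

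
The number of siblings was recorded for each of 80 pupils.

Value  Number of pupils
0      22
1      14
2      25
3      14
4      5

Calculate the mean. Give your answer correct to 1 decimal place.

1.6

Values: 0, 1, 2, 3, 4
Σfx = 22×0 + 14×1 + 25×2 + 14×3 + 5×4 = 126
n = Σf = 80
Mean = 126 / 80 = 1.5750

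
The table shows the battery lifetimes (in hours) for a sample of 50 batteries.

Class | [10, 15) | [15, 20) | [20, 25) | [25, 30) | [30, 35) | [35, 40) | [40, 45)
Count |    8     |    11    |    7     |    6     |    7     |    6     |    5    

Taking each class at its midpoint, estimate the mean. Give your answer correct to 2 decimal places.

25.60

Midpoints: 12.5, 17.5, 22.5, 27.5, 32.5, 37.5, 42.5
Σfm = 8×12.5 + 11×17.5 + 7×22.5 + 6×27.5 + 7×32.5 + 6×37.5 + 5×42.5 = 1280
n = Σf = 50
Mean = 1280 / 50 = 25.6000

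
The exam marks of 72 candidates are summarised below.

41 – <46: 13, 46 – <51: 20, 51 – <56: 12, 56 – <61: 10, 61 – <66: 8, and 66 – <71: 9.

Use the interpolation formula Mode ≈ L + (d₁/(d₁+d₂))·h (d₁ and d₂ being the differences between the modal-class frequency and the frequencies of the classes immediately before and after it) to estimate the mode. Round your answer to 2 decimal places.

48.33

Modal class: 46 – <51 (highest frequency 20).
d₁ = 20 − 13 = 7, d₂ = 20 − 12 = 8
Mode ≈ 46 + (7/(7+8)) × 5 = 46 + 2.3333 = 48.3333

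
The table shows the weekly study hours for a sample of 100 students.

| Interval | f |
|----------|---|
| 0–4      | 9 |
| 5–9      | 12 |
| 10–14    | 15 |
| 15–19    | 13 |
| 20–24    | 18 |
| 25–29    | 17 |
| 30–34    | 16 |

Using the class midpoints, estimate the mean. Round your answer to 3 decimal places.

18.700

Midpoints: 2, 7, 12, 17, 22, 27, 32
Σfm = 9×2 + 12×7 + 15×12 + 13×17 + 18×22 + 17×27 + 16×32 = 1870
n = Σf = 100
Mean = 1870 / 100 = 18.7000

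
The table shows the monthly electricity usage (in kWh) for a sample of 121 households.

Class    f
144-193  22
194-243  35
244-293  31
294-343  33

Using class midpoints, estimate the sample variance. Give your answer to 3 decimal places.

2885.675

Midpoints: 168.5, 218.5, 268.5, 318.5
n = 121, Σfm = 30188.5, mean = 249.4917
Σfm² = 7878062.25
Σf(m − x̄)² = Σfm² − (Σfm)²/n = 7878062.25 − 30188.5²/121 = 346280.9917
Sample variance = 346280.9917 / 120 = 2885.6749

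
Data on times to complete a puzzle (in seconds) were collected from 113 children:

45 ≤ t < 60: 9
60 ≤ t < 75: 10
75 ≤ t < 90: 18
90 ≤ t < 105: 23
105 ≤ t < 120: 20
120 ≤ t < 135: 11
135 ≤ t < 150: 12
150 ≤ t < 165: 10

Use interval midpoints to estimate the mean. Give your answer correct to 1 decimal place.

104.5

Midpoints: 52.5, 67.5, 82.5, 97.5, 112.5, 127.5, 142.5, 157.5
Σfm = 9×52.5 + 10×67.5 + 18×82.5 + 23×97.5 + 20×112.5 + 11×127.5 + 12×142.5 + 10×157.5 = 11812.5
n = Σf = 113
Mean = 11812.5 / 113 = 104.5354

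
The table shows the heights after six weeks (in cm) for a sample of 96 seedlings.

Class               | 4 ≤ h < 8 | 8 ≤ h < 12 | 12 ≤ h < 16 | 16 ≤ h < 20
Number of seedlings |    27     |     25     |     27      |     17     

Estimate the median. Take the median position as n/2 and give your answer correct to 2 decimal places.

11.36

Cumulative frequencies: 27, 52, 79, 96
n = 96; position = n/2 = 48.
This falls in the class 8 ≤ h < 12: L = 8, F = 27, f = 25, h = 4.
Median ≈ 8 + ((48 − 27) / 25) × 4 = 11.3600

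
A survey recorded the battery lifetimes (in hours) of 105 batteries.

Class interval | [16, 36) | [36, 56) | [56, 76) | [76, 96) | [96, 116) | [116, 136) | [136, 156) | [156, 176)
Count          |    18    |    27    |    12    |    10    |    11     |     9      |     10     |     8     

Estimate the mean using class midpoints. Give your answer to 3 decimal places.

Midpoints: 26, 46, 66, 86, 106, 126, 146, 166
Σfm = 18×26 + 27×46 + 12×66 + 10×86 + 11×106 + 9×126 + 10×146 + 8×166 = 8450
n = Σf = 105
Mean = 8450 / 105 = 80.4762

80.476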